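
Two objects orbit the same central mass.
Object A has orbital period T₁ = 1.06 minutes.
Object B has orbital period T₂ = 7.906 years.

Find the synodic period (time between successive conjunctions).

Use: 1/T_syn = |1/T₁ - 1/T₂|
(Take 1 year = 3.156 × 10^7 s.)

Convert to SI: T₁ = 1.06 minutes = 63.6 s; T₂ = 7.906 years = 2.49513e+08 s.
T_syn = |T₁ · T₂ / (T₁ − T₂)|.
T_syn = |63.6 · 2.49513e+08 / (63.6 − 2.49513e+08)| s ≈ 63.6 s = 1.06 minutes.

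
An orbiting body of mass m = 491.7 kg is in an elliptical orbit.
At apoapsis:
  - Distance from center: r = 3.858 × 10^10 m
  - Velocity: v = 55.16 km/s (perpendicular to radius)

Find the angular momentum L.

Convert to SI: v = 55.16 km/s = 55160 m/s.
Since v is perpendicular to r, L = m · v · r.
L = 491.7 · 55160 · 3.858e+10 kg·m²/s ≈ 1.046e+18 kg·m²/s.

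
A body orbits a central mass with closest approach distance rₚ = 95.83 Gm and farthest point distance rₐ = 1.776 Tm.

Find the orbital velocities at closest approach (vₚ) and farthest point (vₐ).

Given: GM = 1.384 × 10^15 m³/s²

Convert to SI: rₚ = 95.83 Gm = 9.583e+10 m; rₐ = 1.776 Tm = 1.776e+12 m.
Use the vis-viva equation v² = GM(2/r − 1/a) with a = (rₚ + rₐ)/2 = (9.583e+10 + 1.776e+12)/2 = 9.35915e+11 m.
vₚ = √(GM · (2/rₚ − 1/a)) = √(1.384e+15 · (2/9.583e+10 − 1/9.35915e+11)) m/s ≈ 165.5 m/s = 165.5 m/s.
vₐ = √(GM · (2/rₐ − 1/a)) = √(1.384e+15 · (2/1.776e+12 − 1/9.35915e+11)) m/s ≈ 8.933 m/s = 8.933 m/s.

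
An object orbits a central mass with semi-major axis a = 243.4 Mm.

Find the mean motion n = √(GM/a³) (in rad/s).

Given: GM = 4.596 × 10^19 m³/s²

Convert to SI: a = 243.4 Mm = 2.434e+08 m.
n = √(GM / a³).
n = √(4.596e+19 / (2.434e+08)³) rad/s ≈ 0.001785 rad/s.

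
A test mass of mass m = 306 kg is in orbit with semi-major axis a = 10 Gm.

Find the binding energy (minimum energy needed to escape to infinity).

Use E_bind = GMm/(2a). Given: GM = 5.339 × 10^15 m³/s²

Convert to SI: a = 10 Gm = 1e+10 m.
Total orbital energy is E = −GMm/(2a); binding energy is E_bind = −E = GMm/(2a).
E_bind = 5.339e+15 · 306 / (2 · 1e+10) J ≈ 8.169e+07 J = 81.69 MJ.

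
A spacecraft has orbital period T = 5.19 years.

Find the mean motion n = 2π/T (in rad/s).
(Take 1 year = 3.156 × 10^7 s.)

Convert to SI: T = 5.19 years = 1.63796e+08 s.
n = 2π / T.
n = 2π / 1.63796e+08 s ≈ 3.836e-08 rad/s.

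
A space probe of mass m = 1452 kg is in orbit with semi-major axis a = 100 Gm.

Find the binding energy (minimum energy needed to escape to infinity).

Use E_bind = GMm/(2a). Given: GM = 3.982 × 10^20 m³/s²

Convert to SI: a = 100 Gm = 1e+11 m.
Total orbital energy is E = −GMm/(2a); binding energy is E_bind = −E = GMm/(2a).
E_bind = 3.982e+20 · 1452 / (2 · 1e+11) J ≈ 2.891e+12 J = 2.891 TJ.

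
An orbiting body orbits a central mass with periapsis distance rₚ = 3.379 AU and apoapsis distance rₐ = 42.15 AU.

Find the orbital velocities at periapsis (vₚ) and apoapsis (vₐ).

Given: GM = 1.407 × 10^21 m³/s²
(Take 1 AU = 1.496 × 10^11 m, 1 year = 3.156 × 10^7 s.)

Convert to SI: rₚ = 3.379 AU = 5.05498e+11 m; rₐ = 42.15 AU = 6.30564e+12 m.
Use the vis-viva equation v² = GM(2/r − 1/a) with a = (rₚ + rₐ)/2 = (5.05498e+11 + 6.30564e+12)/2 = 3.40557e+12 m.
vₚ = √(GM · (2/rₚ − 1/a)) = √(1.407e+21 · (2/5.05498e+11 − 1/3.40557e+12)) m/s ≈ 7.179e+04 m/s = 15.14 AU/year.
vₐ = √(GM · (2/rₐ − 1/a)) = √(1.407e+21 · (2/6.30564e+12 − 1/3.40557e+12)) m/s ≈ 5755 m/s = 1.214 AU/year.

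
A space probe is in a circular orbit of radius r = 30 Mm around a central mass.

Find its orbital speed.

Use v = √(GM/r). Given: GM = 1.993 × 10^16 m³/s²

Convert to SI: r = 30 Mm = 3e+07 m.
For a circular orbit, gravity supplies the centripetal force, so v = √(GM / r).
v = √(1.993e+16 / 3e+07) m/s ≈ 2.577e+04 m/s = 25.77 km/s.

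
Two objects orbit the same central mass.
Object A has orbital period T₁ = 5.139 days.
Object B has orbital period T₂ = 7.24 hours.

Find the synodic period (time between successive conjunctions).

Convert to SI: T₁ = 5.139 days = 444010 s; T₂ = 7.24 hours = 26064 s.
T_syn = |T₁ · T₂ / (T₁ − T₂)|.
T_syn = |444010 · 26064 / (444010 − 26064)| s ≈ 2.769e+04 s = 7.692 hours.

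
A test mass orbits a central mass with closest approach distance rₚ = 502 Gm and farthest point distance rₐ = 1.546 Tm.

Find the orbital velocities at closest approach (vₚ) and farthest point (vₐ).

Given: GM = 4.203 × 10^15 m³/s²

Convert to SI: rₚ = 502 Gm = 5.02e+11 m; rₐ = 1.546 Tm = 1.546e+12 m.
Use the vis-viva equation v² = GM(2/r − 1/a) with a = (rₚ + rₐ)/2 = (5.02e+11 + 1.546e+12)/2 = 1.024e+12 m.
vₚ = √(GM · (2/rₚ − 1/a)) = √(4.203e+15 · (2/5.02e+11 − 1/1.024e+12)) m/s ≈ 112.4 m/s = 112.4 m/s.
vₐ = √(GM · (2/rₐ − 1/a)) = √(4.203e+15 · (2/1.546e+12 − 1/1.024e+12)) m/s ≈ 36.51 m/s = 36.51 m/s.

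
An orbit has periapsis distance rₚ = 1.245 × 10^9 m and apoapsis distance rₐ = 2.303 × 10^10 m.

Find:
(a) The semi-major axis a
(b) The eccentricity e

(a) a = (rₚ + rₐ) / 2 = (1.245e+09 + 2.303e+10) / 2 ≈ 1.214e+10 m = 1.214 × 10^10 m.
(b) e = (rₐ − rₚ) / (rₐ + rₚ) = (2.303e+10 − 1.245e+09) / (2.303e+10 + 1.245e+09) ≈ 0.8974.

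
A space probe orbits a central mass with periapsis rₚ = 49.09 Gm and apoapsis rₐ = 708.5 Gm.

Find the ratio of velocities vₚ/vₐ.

Convert to SI: rₚ = 49.09 Gm = 4.909e+10 m; rₐ = 708.5 Gm = 7.085e+11 m.
Conservation of angular momentum gives rₚvₚ = rₐvₐ, so vₚ/vₐ = rₐ/rₚ.
vₚ/vₐ = 7.085e+11 / 4.909e+10 ≈ 14.43.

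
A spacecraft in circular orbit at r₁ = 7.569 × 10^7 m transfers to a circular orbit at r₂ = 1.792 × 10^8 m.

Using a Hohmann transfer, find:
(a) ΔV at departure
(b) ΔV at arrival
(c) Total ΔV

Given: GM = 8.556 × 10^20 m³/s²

Transfer semi-major axis: a_t = (r₁ + r₂)/2 = (7.569e+07 + 1.792e+08)/2 = 1.27445e+08 m.
Circular speeds: v₁ = √(GM/r₁) = 3.36214e+06 m/s, v₂ = √(GM/r₂) = 2.18508e+06 m/s.
Transfer speeds (vis-viva v² = GM(2/r − 1/a_t)): v₁ᵗ = 3.98679e+06 m/s, v₂ᵗ = 1.68393e+06 m/s.
(a) ΔV₁ = |v₁ᵗ − v₁| ≈ 6.247e+05 m/s = 624.7 km/s.
(b) ΔV₂ = |v₂ − v₂ᵗ| ≈ 5.011e+05 m/s = 501.1 km/s.
(c) ΔV_total = ΔV₁ + ΔV₂ ≈ 1.126e+06 m/s = 1126 km/s.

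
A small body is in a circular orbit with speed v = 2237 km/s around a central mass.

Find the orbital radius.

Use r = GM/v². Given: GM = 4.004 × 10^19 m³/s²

Convert to SI: v = 2237 km/s = 2.237e+06 m/s.
For a circular orbit, v² = GM / r, so r = GM / v².
r = 4.004e+19 / (2.237e+06)² m ≈ 8.001e+06 m = 8.001 Mm.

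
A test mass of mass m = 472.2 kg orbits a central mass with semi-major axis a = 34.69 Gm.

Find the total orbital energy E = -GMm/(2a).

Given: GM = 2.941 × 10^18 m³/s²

Convert to SI: a = 34.69 Gm = 3.469e+10 m.
E = −GMm / (2a).
E = −2.941e+18 · 472.2 / (2 · 3.469e+10) J ≈ -2.002e+10 J = -20.02 GJ.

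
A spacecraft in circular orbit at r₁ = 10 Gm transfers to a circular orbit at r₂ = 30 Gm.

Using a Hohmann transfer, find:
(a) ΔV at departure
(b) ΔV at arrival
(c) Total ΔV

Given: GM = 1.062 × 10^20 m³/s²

Convert to SI: r₁ = 10 Gm = 1e+10 m; r₂ = 30 Gm = 3e+10 m.
Transfer semi-major axis: a_t = (r₁ + r₂)/2 = (1e+10 + 3e+10)/2 = 2e+10 m.
Circular speeds: v₁ = √(GM/r₁) = 103053 m/s, v₂ = √(GM/r₂) = 59497.9 m/s.
Transfer speeds (vis-viva v² = GM(2/r − 1/a_t)): v₁ᵗ = 126214 m/s, v₂ᵗ = 42071.4 m/s.
(a) ΔV₁ = |v₁ᵗ − v₁| ≈ 2.316e+04 m/s = 23.16 km/s.
(b) ΔV₂ = |v₂ − v₂ᵗ| ≈ 1.743e+04 m/s = 17.43 km/s.
(c) ΔV_total = ΔV₁ + ΔV₂ ≈ 4.059e+04 m/s = 40.59 km/s.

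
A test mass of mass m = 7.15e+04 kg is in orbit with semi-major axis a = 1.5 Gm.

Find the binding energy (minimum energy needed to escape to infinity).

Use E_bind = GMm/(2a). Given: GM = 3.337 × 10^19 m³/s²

Convert to SI: a = 1.5 Gm = 1.5e+09 m.
Total orbital energy is E = −GMm/(2a); binding energy is E_bind = −E = GMm/(2a).
E_bind = 3.337e+19 · 7.15e+04 / (2 · 1.5e+09) J ≈ 7.953e+14 J = 795.3 TJ.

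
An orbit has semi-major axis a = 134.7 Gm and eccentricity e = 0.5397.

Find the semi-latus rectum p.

Convert to SI: a = 134.7 Gm = 1.347e+11 m.
p = a (1 − e²).
p = 1.347e+11 · (1 − (0.5397)²) = 1.347e+11 · 0.708724 ≈ 9.547e+10 m = 95.47 Gm.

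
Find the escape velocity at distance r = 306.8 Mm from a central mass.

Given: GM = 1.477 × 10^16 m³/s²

Convert to SI: r = 306.8 Mm = 3.068e+08 m.
Escape velocity comes from setting total energy to zero: ½v² − GM/r = 0 ⇒ v_esc = √(2GM / r).
v_esc = √(2 · 1.477e+16 / 3.068e+08) m/s ≈ 9812 m/s = 9.812 km/s.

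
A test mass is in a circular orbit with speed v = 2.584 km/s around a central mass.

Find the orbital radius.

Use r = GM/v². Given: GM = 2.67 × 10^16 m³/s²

Convert to SI: v = 2.584 km/s = 2584 m/s.
For a circular orbit, v² = GM / r, so r = GM / v².
r = 2.67e+16 / (2584)² m ≈ 3.999e+09 m = 3.999 Gm.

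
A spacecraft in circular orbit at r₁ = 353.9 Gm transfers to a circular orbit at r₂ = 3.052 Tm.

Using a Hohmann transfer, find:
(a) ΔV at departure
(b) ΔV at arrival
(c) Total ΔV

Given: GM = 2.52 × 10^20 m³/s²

Convert to SI: r₁ = 353.9 Gm = 3.539e+11 m; r₂ = 3.052 Tm = 3.052e+12 m.
Transfer semi-major axis: a_t = (r₁ + r₂)/2 = (3.539e+11 + 3.052e+12)/2 = 1.70295e+12 m.
Circular speeds: v₁ = √(GM/r₁) = 26684.6 m/s, v₂ = √(GM/r₂) = 9086.74 m/s.
Transfer speeds (vis-viva v² = GM(2/r − 1/a_t)): v₁ᵗ = 35723.3 m/s, v₂ᵗ = 4142.36 m/s.
(a) ΔV₁ = |v₁ᵗ − v₁| ≈ 9039 m/s = 9.039 km/s.
(b) ΔV₂ = |v₂ − v₂ᵗ| ≈ 4944 m/s = 4.944 km/s.
(c) ΔV_total = ΔV₁ + ΔV₂ ≈ 1.398e+04 m/s = 13.98 km/s.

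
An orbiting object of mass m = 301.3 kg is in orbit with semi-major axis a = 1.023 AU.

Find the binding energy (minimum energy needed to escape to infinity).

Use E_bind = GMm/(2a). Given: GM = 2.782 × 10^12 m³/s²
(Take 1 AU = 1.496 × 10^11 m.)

Convert to SI: a = 1.023 AU = 1.53041e+11 m.
Total orbital energy is E = −GMm/(2a); binding energy is E_bind = −E = GMm/(2a).
E_bind = 2.782e+12 · 301.3 / (2 · 1.53041e+11) J ≈ 2739 J = 2.739 kJ.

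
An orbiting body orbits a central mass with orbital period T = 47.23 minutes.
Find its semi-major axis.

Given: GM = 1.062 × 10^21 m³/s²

Convert to SI: T = 47.23 minutes = 2833.8 s.
Invert Kepler's third law: a = (GM · T² / (4π²))^(1/3).
Substituting T = 2833.8 s and GM = 1.062e+21 m³/s²:
a = (1.062e+21 · (2833.8)² / (4π²))^(1/3) m
a ≈ 6e+08 m = 600 Mm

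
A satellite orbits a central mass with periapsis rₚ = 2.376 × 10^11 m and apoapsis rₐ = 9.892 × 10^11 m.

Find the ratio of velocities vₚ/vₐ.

Conservation of angular momentum gives rₚvₚ = rₐvₐ, so vₚ/vₐ = rₐ/rₚ.
vₚ/vₐ = 9.892e+11 / 2.376e+11 ≈ 4.163.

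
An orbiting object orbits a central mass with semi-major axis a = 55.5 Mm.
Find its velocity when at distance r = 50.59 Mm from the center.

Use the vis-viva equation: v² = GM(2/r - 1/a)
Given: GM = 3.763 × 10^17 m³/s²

Convert to SI: a = 55.5 Mm = 5.55e+07 m; r = 50.59 Mm = 5.059e+07 m.
Vis-viva: v = √(GM · (2/r − 1/a)).
2/r − 1/a = 2/5.059e+07 − 1/5.55e+07 = 2.15155e-08 m⁻¹.
v = √(3.763e+17 · 2.15155e-08) m/s ≈ 8.998e+04 m/s = 89.98 km/s.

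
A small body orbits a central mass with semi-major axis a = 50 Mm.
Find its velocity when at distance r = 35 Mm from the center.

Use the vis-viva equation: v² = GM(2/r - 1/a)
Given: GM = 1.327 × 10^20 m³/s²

Convert to SI: a = 50 Mm = 5e+07 m; r = 35 Mm = 3.5e+07 m.
Vis-viva: v = √(GM · (2/r − 1/a)).
2/r − 1/a = 2/3.5e+07 − 1/5e+07 = 3.71429e-08 m⁻¹.
v = √(1.327e+20 · 3.71429e-08) m/s ≈ 2.22e+06 m/s = 2220 km/s.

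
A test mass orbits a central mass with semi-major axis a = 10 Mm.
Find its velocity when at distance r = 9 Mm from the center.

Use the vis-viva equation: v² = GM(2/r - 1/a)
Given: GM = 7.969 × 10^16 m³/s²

Convert to SI: a = 10 Mm = 1e+07 m; r = 9 Mm = 9e+06 m.
Vis-viva: v = √(GM · (2/r − 1/a)).
2/r − 1/a = 2/9e+06 − 1/1e+07 = 1.22222e-07 m⁻¹.
v = √(7.969e+16 · 1.22222e-07) m/s ≈ 9.869e+04 m/s = 98.69 km/s.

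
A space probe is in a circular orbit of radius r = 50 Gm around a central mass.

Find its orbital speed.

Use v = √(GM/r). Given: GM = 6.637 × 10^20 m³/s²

Convert to SI: r = 50 Gm = 5e+10 m.
For a circular orbit, gravity supplies the centripetal force, so v = √(GM / r).
v = √(6.637e+20 / 5e+10) m/s ≈ 1.152e+05 m/s = 115.2 km/s.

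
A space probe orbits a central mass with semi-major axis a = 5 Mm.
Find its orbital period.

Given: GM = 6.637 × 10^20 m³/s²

Convert to SI: a = 5 Mm = 5e+06 m.
Kepler's third law: T = 2π √(a³ / GM).
Substituting a = 5e+06 m and GM = 6.637e+20 m³/s²:
T = 2π √((5e+06)³ / 6.637e+20) s
T ≈ 2.727 s = 2.727 seconds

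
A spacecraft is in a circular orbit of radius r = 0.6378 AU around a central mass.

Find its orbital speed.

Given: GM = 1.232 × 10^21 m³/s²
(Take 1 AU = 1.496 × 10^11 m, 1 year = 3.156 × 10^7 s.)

Convert to SI: r = 0.6378 AU = 9.54149e+10 m.
For a circular orbit, gravity supplies the centripetal force, so v = √(GM / r).
v = √(1.232e+21 / 9.54149e+10) m/s ≈ 1.136e+05 m/s = 23.97 AU/year.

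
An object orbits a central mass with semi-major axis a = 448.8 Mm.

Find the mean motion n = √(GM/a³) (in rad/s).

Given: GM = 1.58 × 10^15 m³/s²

Convert to SI: a = 448.8 Mm = 4.488e+08 m.
n = √(GM / a³).
n = √(1.58e+15 / (4.488e+08)³) rad/s ≈ 4.181e-06 rad/s.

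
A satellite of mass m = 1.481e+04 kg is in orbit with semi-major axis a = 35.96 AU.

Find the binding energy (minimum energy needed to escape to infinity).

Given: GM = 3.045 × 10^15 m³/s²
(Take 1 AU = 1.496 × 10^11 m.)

Convert to SI: a = 35.96 AU = 5.37962e+12 m.
Total orbital energy is E = −GMm/(2a); binding energy is E_bind = −E = GMm/(2a).
E_bind = 3.045e+15 · 1.481e+04 / (2 · 5.37962e+12) J ≈ 4.191e+06 J = 4.191 MJ.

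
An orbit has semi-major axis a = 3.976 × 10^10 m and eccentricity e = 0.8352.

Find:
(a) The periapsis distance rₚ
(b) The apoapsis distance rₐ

(a) rₚ = a(1 − e) = 3.976e+10 · (1 − 0.8352) = 3.976e+10 · 0.1648 ≈ 6.552e+09 m = 6.552 × 10^9 m.
(b) rₐ = a(1 + e) = 3.976e+10 · (1 + 0.8352) = 3.976e+10 · 1.8352 ≈ 7.297e+10 m = 7.297 × 10^10 m.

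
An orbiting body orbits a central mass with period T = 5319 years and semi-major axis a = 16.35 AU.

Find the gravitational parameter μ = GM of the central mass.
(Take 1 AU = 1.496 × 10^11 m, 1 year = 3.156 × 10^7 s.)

Convert to SI: T = 5319 years = 1.67868e+11 s; a = 16.35 AU = 2.44596e+12 m.
GM = 4π² · a³ / T².
GM = 4π² · (2.44596e+12)³ / (1.67868e+11)² m³/s² ≈ 2.05e+16 m³/s² = 2.05 × 10^16 m³/s².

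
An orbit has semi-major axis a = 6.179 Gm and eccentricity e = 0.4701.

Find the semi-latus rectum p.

Convert to SI: a = 6.179 Gm = 6.179e+09 m.
p = a (1 − e²).
p = 6.179e+09 · (1 − (0.4701)²) = 6.179e+09 · 0.779006 ≈ 4.813e+09 m = 4.813 Gm.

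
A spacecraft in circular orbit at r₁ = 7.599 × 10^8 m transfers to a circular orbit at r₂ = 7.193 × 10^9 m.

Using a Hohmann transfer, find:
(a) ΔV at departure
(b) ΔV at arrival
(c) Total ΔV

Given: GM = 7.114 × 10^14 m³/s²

Transfer semi-major axis: a_t = (r₁ + r₂)/2 = (7.599e+08 + 7.193e+09)/2 = 3.97645e+09 m.
Circular speeds: v₁ = √(GM/r₁) = 967.562 m/s, v₂ = √(GM/r₂) = 314.486 m/s.
Transfer speeds (vis-viva v² = GM(2/r − 1/a_t)): v₁ᵗ = 1301.33 m/s, v₂ᵗ = 137.478 m/s.
(a) ΔV₁ = |v₁ᵗ − v₁| ≈ 333.8 m/s = 333.8 m/s.
(b) ΔV₂ = |v₂ − v₂ᵗ| ≈ 177 m/s = 177 m/s.
(c) ΔV_total = ΔV₁ + ΔV₂ ≈ 510.8 m/s = 510.8 m/s.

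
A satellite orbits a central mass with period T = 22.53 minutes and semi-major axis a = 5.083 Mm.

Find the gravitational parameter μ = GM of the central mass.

Convert to SI: T = 22.53 minutes = 1351.8 s; a = 5.083 Mm = 5.083e+06 m.
GM = 4π² · a³ / T².
GM = 4π² · (5.083e+06)³ / (1351.8)² m³/s² ≈ 2.837e+15 m³/s² = 2.837 × 10^15 m³/s².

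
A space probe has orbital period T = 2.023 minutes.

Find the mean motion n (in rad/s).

Convert to SI: T = 2.023 minutes = 121.38 s.
n = 2π / T.
n = 2π / 121.38 s ≈ 0.05176 rad/s.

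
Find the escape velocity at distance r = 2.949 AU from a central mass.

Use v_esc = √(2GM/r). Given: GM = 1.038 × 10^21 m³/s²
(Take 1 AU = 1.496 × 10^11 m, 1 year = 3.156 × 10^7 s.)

Convert to SI: r = 2.949 AU = 4.4117e+11 m.
Escape velocity comes from setting total energy to zero: ½v² − GM/r = 0 ⇒ v_esc = √(2GM / r).
v_esc = √(2 · 1.038e+21 / 4.4117e+11) m/s ≈ 6.86e+04 m/s = 14.47 AU/year.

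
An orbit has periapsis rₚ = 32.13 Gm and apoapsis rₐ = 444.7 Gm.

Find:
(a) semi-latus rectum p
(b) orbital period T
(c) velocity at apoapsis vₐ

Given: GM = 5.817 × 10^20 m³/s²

Convert to SI: rₚ = 32.13 Gm = 3.213e+10 m; rₐ = 444.7 Gm = 4.447e+11 m.
(a) From a = (rₚ + rₐ)/2 = 2.38415e+11 m and e = (rₐ − rₚ)/(rₐ + rₚ) = 0.865235, p = a(1 − e²) = 2.38415e+11 · (1 − (0.865235)²) ≈ 5.993e+10 m
(b) With a = (rₚ + rₐ)/2 = 2.38415e+11 m, T = 2π √(a³/GM) = 2π √((2.38415e+11)³/5.817e+20) s ≈ 3.033e+07 s
(c) With a = (rₚ + rₐ)/2 = 2.38415e+11 m, vₐ = √(GM (2/rₐ − 1/a)) = √(5.817e+20 · (2/4.447e+11 − 1/2.38415e+11)) m/s ≈ 1.328e+04 m/s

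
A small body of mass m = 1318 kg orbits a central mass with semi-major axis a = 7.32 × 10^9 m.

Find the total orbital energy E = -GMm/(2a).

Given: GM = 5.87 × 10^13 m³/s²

E = −GMm / (2a).
E = −5.87e+13 · 1318 / (2 · 7.32e+09) J ≈ -5.285e+06 J = -5.285 MJ.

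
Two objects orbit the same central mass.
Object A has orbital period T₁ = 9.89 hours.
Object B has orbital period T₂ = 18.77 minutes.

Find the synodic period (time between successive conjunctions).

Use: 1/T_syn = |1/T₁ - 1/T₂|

Convert to SI: T₁ = 9.89 hours = 35604 s; T₂ = 18.77 minutes = 1126.2 s.
T_syn = |T₁ · T₂ / (T₁ − T₂)|.
T_syn = |35604 · 1126.2 / (35604 − 1126.2)| s ≈ 1163 s = 19.38 minutes.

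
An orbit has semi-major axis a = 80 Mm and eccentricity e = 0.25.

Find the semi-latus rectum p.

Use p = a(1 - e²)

Convert to SI: a = 80 Mm = 8e+07 m.
p = a (1 − e²).
p = 8e+07 · (1 − (0.25)²) = 8e+07 · 0.9375 ≈ 7.5e+07 m = 75 Mm.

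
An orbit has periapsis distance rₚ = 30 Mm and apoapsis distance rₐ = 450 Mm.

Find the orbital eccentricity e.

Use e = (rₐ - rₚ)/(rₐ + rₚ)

Convert to SI: rₚ = 30 Mm = 3e+07 m; rₐ = 450 Mm = 4.5e+08 m.
e = (rₐ − rₚ) / (rₐ + rₚ).
e = (4.5e+08 − 3e+07) / (4.5e+08 + 3e+07) = 4.2e+08 / 4.8e+08 ≈ 0.875.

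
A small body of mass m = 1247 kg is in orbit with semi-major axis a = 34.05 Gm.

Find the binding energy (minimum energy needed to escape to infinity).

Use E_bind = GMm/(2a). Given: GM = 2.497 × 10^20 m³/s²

Convert to SI: a = 34.05 Gm = 3.405e+10 m.
Total orbital energy is E = −GMm/(2a); binding energy is E_bind = −E = GMm/(2a).
E_bind = 2.497e+20 · 1247 / (2 · 3.405e+10) J ≈ 4.572e+12 J = 4.572 TJ.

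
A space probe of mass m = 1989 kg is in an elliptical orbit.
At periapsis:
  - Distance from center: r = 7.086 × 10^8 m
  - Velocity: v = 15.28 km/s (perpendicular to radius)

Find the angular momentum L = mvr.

Convert to SI: v = 15.28 km/s = 15280 m/s.
Since v is perpendicular to r, L = m · v · r.
L = 1989 · 15280 · 7.086e+08 kg·m²/s ≈ 2.154e+16 kg·m²/s.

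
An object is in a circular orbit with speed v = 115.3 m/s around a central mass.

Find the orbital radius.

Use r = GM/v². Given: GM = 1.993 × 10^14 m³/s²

For a circular orbit, v² = GM / r, so r = GM / v².
r = 1.993e+14 / (115.3)² m ≈ 1.499e+10 m = 14.99 Gm.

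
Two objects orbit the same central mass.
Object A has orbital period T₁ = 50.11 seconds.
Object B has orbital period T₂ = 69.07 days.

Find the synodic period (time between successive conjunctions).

Convert to SI: T₂ = 69.07 days = 5.96765e+06 s.
T_syn = |T₁ · T₂ / (T₁ − T₂)|.
T_syn = |50.11 · 5.96765e+06 / (50.11 − 5.96765e+06)| s ≈ 50.11 s = 50.11 seconds.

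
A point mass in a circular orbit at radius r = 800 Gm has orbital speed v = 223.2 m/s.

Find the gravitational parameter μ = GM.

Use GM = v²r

Convert to SI: r = 800 Gm = 8e+11 m.
For a circular orbit v² = GM/r, so GM = v² · r.
GM = (223.2)² · 8e+11 m³/s² ≈ 3.985e+16 m³/s² = 3.985 × 10^16 m³/s².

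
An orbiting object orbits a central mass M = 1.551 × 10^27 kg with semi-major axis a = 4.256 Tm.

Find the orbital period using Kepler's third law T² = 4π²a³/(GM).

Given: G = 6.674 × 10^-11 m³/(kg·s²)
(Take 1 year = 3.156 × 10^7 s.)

Convert to SI: a = 4.256 Tm = 4.256e+12 m.
GM = G · M = 6.674e-11 · 1.551e+27 = 1.03514e+17 m³/s².
Kepler's third law: T = 2π √(a³ / GM).
Substituting a = 4.256e+12 m and GM = 1.03514e+17 m³/s²:
T = 2π √((4.256e+12)³ / 1.03514e+17) s
T ≈ 1.715e+11 s = 5433 years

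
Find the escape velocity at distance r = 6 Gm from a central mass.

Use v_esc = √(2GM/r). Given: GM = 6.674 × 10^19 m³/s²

Convert to SI: r = 6 Gm = 6e+09 m.
Escape velocity comes from setting total energy to zero: ½v² − GM/r = 0 ⇒ v_esc = √(2GM / r).
v_esc = √(2 · 6.674e+19 / 6e+09) m/s ≈ 1.492e+05 m/s = 149.2 km/s.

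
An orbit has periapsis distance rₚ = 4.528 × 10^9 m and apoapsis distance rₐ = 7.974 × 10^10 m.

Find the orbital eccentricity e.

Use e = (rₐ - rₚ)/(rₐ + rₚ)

e = (rₐ − rₚ) / (rₐ + rₚ).
e = (7.974e+10 − 4.528e+09) / (7.974e+10 + 4.528e+09) = 7.5212e+10 / 8.4268e+10 ≈ 0.8925.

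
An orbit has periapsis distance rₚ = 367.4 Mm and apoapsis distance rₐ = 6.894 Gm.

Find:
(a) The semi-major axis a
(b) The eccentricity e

Convert to SI: rₚ = 367.4 Mm = 3.674e+08 m; rₐ = 6.894 Gm = 6.894e+09 m.
(a) a = (rₚ + rₐ) / 2 = (3.674e+08 + 6.894e+09) / 2 ≈ 3.631e+09 m = 3.631 Gm.
(b) e = (rₐ − rₚ) / (rₐ + rₚ) = (6.894e+09 − 3.674e+08) / (6.894e+09 + 3.674e+08) ≈ 0.8988.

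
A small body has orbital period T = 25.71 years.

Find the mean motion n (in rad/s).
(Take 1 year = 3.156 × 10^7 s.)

Convert to SI: T = 25.71 years = 8.11408e+08 s.
n = 2π / T.
n = 2π / 8.11408e+08 s ≈ 7.744e-09 rad/s.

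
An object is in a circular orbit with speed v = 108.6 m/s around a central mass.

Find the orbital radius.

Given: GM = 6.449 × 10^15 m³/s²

For a circular orbit, v² = GM / r, so r = GM / v².
r = 6.449e+15 / (108.6)² m ≈ 5.468e+11 m = 5.468 × 10^11 m.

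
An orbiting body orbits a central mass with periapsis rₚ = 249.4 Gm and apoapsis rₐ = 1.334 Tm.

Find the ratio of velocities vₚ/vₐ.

Convert to SI: rₚ = 249.4 Gm = 2.494e+11 m; rₐ = 1.334 Tm = 1.334e+12 m.
Conservation of angular momentum gives rₚvₚ = rₐvₐ, so vₚ/vₐ = rₐ/rₚ.
vₚ/vₐ = 1.334e+12 / 2.494e+11 ≈ 5.349.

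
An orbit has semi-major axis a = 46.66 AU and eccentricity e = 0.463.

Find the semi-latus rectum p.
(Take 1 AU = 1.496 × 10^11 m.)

Convert to SI: a = 46.66 AU = 6.98034e+12 m.
p = a (1 − e²).
p = 6.98034e+12 · (1 − (0.463)²) = 6.98034e+12 · 0.785631 ≈ 5.484e+12 m = 36.66 AU.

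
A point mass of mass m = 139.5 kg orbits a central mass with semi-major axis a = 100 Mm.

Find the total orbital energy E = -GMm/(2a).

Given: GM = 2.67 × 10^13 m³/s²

Convert to SI: a = 100 Mm = 1e+08 m.
E = −GMm / (2a).
E = −2.67e+13 · 139.5 / (2 · 1e+08) J ≈ -1.862e+07 J = -18.62 MJ.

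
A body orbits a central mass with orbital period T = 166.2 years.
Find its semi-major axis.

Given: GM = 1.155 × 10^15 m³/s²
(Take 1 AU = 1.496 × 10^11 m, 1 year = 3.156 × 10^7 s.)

Convert to SI: T = 166.2 years = 5.24527e+09 s.
Invert Kepler's third law: a = (GM · T² / (4π²))^(1/3).
Substituting T = 5.24527e+09 s and GM = 1.155e+15 m³/s²:
a = (1.155e+15 · (5.24527e+09)² / (4π²))^(1/3) m
a ≈ 9.302e+10 m = 0.6218 AU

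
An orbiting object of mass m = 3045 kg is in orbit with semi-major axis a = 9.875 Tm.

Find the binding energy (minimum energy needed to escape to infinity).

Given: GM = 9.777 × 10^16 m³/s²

Convert to SI: a = 9.875 Tm = 9.875e+12 m.
Total orbital energy is E = −GMm/(2a); binding energy is E_bind = −E = GMm/(2a).
E_bind = 9.777e+16 · 3045 / (2 · 9.875e+12) J ≈ 1.507e+07 J = 15.07 MJ.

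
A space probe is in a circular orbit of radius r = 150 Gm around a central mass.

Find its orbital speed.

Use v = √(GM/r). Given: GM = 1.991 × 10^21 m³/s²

Convert to SI: r = 150 Gm = 1.5e+11 m.
For a circular orbit, gravity supplies the centripetal force, so v = √(GM / r).
v = √(1.991e+21 / 1.5e+11) m/s ≈ 1.152e+05 m/s = 115.2 km/s.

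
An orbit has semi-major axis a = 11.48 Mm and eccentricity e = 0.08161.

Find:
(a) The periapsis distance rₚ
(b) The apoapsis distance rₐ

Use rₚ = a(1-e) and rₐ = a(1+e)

Convert to SI: a = 11.48 Mm = 1.148e+07 m.
(a) rₚ = a(1 − e) = 1.148e+07 · (1 − 0.08161) = 1.148e+07 · 0.91839 ≈ 1.054e+07 m = 10.54 Mm.
(b) rₐ = a(1 + e) = 1.148e+07 · (1 + 0.08161) = 1.148e+07 · 1.08161 ≈ 1.242e+07 m = 12.42 Mm.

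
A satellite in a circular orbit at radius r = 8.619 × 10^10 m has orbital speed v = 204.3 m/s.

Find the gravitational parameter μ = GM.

For a circular orbit v² = GM/r, so GM = v² · r.
GM = (204.3)² · 8.619e+10 m³/s² ≈ 3.597e+15 m³/s² = 3.597 × 10^15 m³/s².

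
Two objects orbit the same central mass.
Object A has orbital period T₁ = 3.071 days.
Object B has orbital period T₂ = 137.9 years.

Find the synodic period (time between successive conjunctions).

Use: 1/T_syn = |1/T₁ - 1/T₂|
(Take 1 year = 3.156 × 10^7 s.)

Convert to SI: T₁ = 3.071 days = 265334 s; T₂ = 137.9 years = 4.35212e+09 s.
T_syn = |T₁ · T₂ / (T₁ − T₂)|.
T_syn = |265334 · 4.35212e+09 / (265334 − 4.35212e+09)| s ≈ 2.654e+05 s = 3.071 days.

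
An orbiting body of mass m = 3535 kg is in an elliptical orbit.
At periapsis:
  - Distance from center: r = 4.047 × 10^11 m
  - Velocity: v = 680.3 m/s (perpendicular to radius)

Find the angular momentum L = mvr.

Since v is perpendicular to r, L = m · v · r.
L = 3535 · 680.3 · 4.047e+11 kg·m²/s ≈ 9.732e+17 kg·m²/s.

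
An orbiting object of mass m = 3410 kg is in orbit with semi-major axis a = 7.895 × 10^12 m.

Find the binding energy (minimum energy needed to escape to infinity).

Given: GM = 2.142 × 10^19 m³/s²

Total orbital energy is E = −GMm/(2a); binding energy is E_bind = −E = GMm/(2a).
E_bind = 2.142e+19 · 3410 / (2 · 7.895e+12) J ≈ 4.626e+09 J = 4.626 GJ.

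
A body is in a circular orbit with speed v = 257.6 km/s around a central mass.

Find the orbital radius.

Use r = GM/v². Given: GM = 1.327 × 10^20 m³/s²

Convert to SI: v = 257.6 km/s = 257600 m/s.
For a circular orbit, v² = GM / r, so r = GM / v².
r = 1.327e+20 / (257600)² m ≈ 2e+09 m = 2 Gm.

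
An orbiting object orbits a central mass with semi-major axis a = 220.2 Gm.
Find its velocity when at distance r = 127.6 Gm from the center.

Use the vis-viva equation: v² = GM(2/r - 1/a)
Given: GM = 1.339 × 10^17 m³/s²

Convert to SI: a = 220.2 Gm = 2.202e+11 m; r = 127.6 Gm = 1.276e+11 m.
Vis-viva: v = √(GM · (2/r − 1/a)).
2/r − 1/a = 2/1.276e+11 − 1/2.202e+11 = 1.11327e-11 m⁻¹.
v = √(1.339e+17 · 1.11327e-11) m/s ≈ 1221 m/s = 1.221 km/s.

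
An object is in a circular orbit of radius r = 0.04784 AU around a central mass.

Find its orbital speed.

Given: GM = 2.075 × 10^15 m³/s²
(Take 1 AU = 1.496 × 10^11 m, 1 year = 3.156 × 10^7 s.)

Convert to SI: r = 0.04784 AU = 7.15686e+09 m.
For a circular orbit, gravity supplies the centripetal force, so v = √(GM / r).
v = √(2.075e+15 / 7.15686e+09) m/s ≈ 538.5 m/s = 0.1136 AU/year.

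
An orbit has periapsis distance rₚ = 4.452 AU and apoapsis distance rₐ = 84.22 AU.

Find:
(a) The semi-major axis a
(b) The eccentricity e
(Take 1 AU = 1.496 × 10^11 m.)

Convert to SI: rₚ = 4.452 AU = 6.66019e+11 m; rₐ = 84.22 AU = 1.25993e+13 m.
(a) a = (rₚ + rₐ) / 2 = (6.66019e+11 + 1.25993e+13) / 2 ≈ 6.633e+12 m = 44.34 AU.
(b) e = (rₐ − rₚ) / (rₐ + rₚ) = (1.25993e+13 − 6.66019e+11) / (1.25993e+13 + 6.66019e+11) ≈ 0.8996.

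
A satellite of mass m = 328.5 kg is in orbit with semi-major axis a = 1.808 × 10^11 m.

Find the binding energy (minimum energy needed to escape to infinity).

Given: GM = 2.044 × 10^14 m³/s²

Total orbital energy is E = −GMm/(2a); binding energy is E_bind = −E = GMm/(2a).
E_bind = 2.044e+14 · 328.5 / (2 · 1.808e+11) J ≈ 1.857e+05 J = 185.7 kJ.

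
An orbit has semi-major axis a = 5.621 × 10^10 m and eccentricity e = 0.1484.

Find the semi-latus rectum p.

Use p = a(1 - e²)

p = a (1 − e²).
p = 5.621e+10 · (1 − (0.1484)²) = 5.621e+10 · 0.977977 ≈ 5.497e+10 m = 5.497 × 10^10 m.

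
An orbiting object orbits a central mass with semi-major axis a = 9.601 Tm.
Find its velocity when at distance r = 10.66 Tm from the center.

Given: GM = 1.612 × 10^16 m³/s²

Convert to SI: a = 9.601 Tm = 9.601e+12 m; r = 10.66 Tm = 1.066e+13 m.
Vis-viva: v = √(GM · (2/r − 1/a)).
2/r − 1/a = 2/1.066e+13 − 1/9.601e+12 = 8.34614e-14 m⁻¹.
v = √(1.612e+16 · 8.34614e-14) m/s ≈ 36.68 m/s = 36.68 m/s.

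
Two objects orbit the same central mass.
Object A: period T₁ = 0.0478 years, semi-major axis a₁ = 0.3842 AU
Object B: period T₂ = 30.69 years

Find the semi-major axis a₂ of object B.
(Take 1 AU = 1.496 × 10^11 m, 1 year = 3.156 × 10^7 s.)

Convert to SI: T₁ = 0.0478 years = 1.50857e+06 s; a₁ = 0.3842 AU = 5.74763e+10 m; T₂ = 30.69 years = 9.68576e+08 s.
Kepler's third law: (T₁/T₂)² = (a₁/a₂)³ ⇒ a₂ = a₁ · (T₂/T₁)^(2/3).
T₂/T₁ = 9.68576e+08 / 1.50857e+06 = 642.05.
a₂ = 5.74763e+10 · (642.05)^(2/3) m ≈ 4.278e+12 m = 28.59 AU.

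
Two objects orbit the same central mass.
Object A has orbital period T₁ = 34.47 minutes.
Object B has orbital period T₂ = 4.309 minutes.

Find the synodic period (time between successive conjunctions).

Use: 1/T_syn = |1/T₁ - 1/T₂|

Convert to SI: T₁ = 34.47 minutes = 2068.2 s; T₂ = 4.309 minutes = 258.54 s.
T_syn = |T₁ · T₂ / (T₁ − T₂)|.
T_syn = |2068.2 · 258.54 / (2068.2 − 258.54)| s ≈ 295.5 s = 4.925 minutes.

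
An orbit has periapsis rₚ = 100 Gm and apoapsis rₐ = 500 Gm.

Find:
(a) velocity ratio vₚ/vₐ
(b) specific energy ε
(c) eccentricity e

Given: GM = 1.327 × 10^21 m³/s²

Convert to SI: rₚ = 100 Gm = 1e+11 m; rₐ = 500 Gm = 5e+11 m.
(a) Conservation of angular momentum (rₚvₚ = rₐvₐ) gives vₚ/vₐ = rₐ/rₚ = 5e+11/1e+11 ≈ 5
(b) With a = (rₚ + rₐ)/2 = 3e+11 m, ε = −GM/(2a) = −1.327e+21/(2 · 3e+11) J/kg ≈ -2.212e+09 J/kg
(c) e = (rₐ − rₚ)/(rₐ + rₚ) = (5e+11 − 1e+11)/(5e+11 + 1e+11) ≈ 0.6667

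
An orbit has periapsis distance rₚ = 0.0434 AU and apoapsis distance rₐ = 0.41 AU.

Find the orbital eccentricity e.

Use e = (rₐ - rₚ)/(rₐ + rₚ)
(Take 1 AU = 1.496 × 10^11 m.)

Convert to SI: rₚ = 0.0434 AU = 6.49264e+09 m; rₐ = 0.41 AU = 6.1336e+10 m.
e = (rₐ − rₚ) / (rₐ + rₚ).
e = (6.1336e+10 − 6.49264e+09) / (6.1336e+10 + 6.49264e+09) = 5.48434e+10 / 6.78286e+10 ≈ 0.8086.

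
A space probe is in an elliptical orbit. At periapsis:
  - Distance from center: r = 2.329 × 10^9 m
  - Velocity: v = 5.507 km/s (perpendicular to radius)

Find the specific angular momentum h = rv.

Convert to SI: v = 5.507 km/s = 5507 m/s.
With v perpendicular to r, h = r · v.
h = 2.329e+09 · 5507 m²/s ≈ 1.283e+13 m²/s.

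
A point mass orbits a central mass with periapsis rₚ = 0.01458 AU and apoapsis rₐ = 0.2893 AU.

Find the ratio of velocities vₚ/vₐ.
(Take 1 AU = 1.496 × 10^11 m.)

Convert to SI: rₚ = 0.01458 AU = 2.18117e+09 m; rₐ = 0.2893 AU = 4.32793e+10 m.
Conservation of angular momentum gives rₚvₚ = rₐvₐ, so vₚ/vₐ = rₐ/rₚ.
vₚ/vₐ = 4.32793e+10 / 2.18117e+09 ≈ 19.84.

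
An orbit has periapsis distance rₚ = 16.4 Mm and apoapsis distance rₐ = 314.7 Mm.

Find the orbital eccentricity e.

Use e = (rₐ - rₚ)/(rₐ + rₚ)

Convert to SI: rₚ = 16.4 Mm = 1.64e+07 m; rₐ = 314.7 Mm = 3.147e+08 m.
e = (rₐ − rₚ) / (rₐ + rₚ).
e = (3.147e+08 − 1.64e+07) / (3.147e+08 + 1.64e+07) = 2.983e+08 / 3.311e+08 ≈ 0.9009.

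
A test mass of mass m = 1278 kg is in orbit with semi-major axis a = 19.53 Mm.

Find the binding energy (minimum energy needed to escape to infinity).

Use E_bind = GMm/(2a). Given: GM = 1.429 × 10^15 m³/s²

Convert to SI: a = 19.53 Mm = 1.953e+07 m.
Total orbital energy is E = −GMm/(2a); binding energy is E_bind = −E = GMm/(2a).
E_bind = 1.429e+15 · 1278 / (2 · 1.953e+07) J ≈ 4.676e+10 J = 46.76 GJ.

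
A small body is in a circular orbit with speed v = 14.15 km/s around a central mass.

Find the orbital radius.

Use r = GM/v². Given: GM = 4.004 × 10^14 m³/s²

Convert to SI: v = 14.15 km/s = 14150 m/s.
For a circular orbit, v² = GM / r, so r = GM / v².
r = 4.004e+14 / (14150)² m ≈ 2e+06 m = 2 Mm.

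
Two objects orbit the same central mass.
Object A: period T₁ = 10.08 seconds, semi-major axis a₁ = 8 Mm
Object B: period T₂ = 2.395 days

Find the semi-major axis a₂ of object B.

Convert to SI: a₁ = 8 Mm = 8e+06 m; T₂ = 2.395 days = 206928 s.
Kepler's third law: (T₁/T₂)² = (a₁/a₂)³ ⇒ a₂ = a₁ · (T₂/T₁)^(2/3).
T₂/T₁ = 206928 / 10.08 = 20528.6.
a₂ = 8e+06 · (20528.6)^(2/3) m ≈ 5.998e+09 m = 5.998 Gm.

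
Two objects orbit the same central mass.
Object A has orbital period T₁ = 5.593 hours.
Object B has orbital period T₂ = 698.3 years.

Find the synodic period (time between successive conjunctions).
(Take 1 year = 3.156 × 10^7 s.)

Convert to SI: T₁ = 5.593 hours = 20134.8 s; T₂ = 698.3 years = 2.20383e+10 s.
T_syn = |T₁ · T₂ / (T₁ − T₂)|.
T_syn = |20134.8 · 2.20383e+10 / (20134.8 − 2.20383e+10)| s ≈ 2.013e+04 s = 5.593 hours.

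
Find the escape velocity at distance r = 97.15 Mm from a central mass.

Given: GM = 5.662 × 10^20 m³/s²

Convert to SI: r = 97.15 Mm = 9.715e+07 m.
Escape velocity comes from setting total energy to zero: ½v² − GM/r = 0 ⇒ v_esc = √(2GM / r).
v_esc = √(2 · 5.662e+20 / 9.715e+07) m/s ≈ 3.414e+06 m/s = 3414 km/s.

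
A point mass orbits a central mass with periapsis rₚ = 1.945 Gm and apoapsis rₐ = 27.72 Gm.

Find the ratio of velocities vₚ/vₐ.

Convert to SI: rₚ = 1.945 Gm = 1.945e+09 m; rₐ = 27.72 Gm = 2.772e+10 m.
Conservation of angular momentum gives rₚvₚ = rₐvₐ, so vₚ/vₐ = rₐ/rₚ.
vₚ/vₐ = 2.772e+10 / 1.945e+09 ≈ 14.25.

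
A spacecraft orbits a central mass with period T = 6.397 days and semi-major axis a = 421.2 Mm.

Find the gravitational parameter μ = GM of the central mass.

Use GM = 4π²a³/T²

Convert to SI: T = 6.397 days = 552701 s; a = 421.2 Mm = 4.212e+08 m.
GM = 4π² · a³ / T².
GM = 4π² · (4.212e+08)³ / (552701)² m³/s² ≈ 9.657e+15 m³/s² = 9.657 × 10^15 m³/s².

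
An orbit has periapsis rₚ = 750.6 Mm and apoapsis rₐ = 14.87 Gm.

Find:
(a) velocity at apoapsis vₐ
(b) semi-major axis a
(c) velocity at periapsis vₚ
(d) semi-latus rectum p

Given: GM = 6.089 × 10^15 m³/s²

Convert to SI: rₚ = 750.6 Mm = 7.506e+08 m; rₐ = 14.87 Gm = 1.487e+10 m.
(a) With a = (rₚ + rₐ)/2 = 7.8103e+09 m, vₐ = √(GM (2/rₐ − 1/a)) = √(6.089e+15 · (2/1.487e+10 − 1/7.8103e+09)) m/s ≈ 198.4 m/s
(b) a = (rₚ + rₐ)/2 = (7.506e+08 + 1.487e+10)/2 ≈ 7.81e+09 m
(c) With a = (rₚ + rₐ)/2 = 7.8103e+09 m, vₚ = √(GM (2/rₚ − 1/a)) = √(6.089e+15 · (2/7.506e+08 − 1/7.8103e+09)) m/s ≈ 3930 m/s
(d) From a = (rₚ + rₐ)/2 = 7.8103e+09 m and e = (rₐ − rₚ)/(rₐ + rₚ) = 0.903896, p = a(1 − e²) = 7.8103e+09 · (1 − (0.903896)²) ≈ 1.429e+09 m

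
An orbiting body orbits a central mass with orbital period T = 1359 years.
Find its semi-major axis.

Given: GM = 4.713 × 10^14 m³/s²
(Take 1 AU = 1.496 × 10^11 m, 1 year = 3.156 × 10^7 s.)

Convert to SI: T = 1359 years = 4.289e+10 s.
Invert Kepler's third law: a = (GM · T² / (4π²))^(1/3).
Substituting T = 4.289e+10 s and GM = 4.713e+14 m³/s²:
a = (4.713e+14 · (4.289e+10)² / (4π²))^(1/3) m
a ≈ 2.8e+11 m = 1.872 AU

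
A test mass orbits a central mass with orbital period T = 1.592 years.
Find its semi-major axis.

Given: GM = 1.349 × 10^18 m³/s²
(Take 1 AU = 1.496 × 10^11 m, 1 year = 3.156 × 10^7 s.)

Convert to SI: T = 1.592 years = 5.02435e+07 s.
Invert Kepler's third law: a = (GM · T² / (4π²))^(1/3).
Substituting T = 5.02435e+07 s and GM = 1.349e+18 m³/s²:
a = (1.349e+18 · (5.02435e+07)² / (4π²))^(1/3) m
a ≈ 4.418e+10 m = 0.2954 AU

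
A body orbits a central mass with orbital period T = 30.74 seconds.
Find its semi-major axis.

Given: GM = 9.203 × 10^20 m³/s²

Invert Kepler's third law: a = (GM · T² / (4π²))^(1/3).
Substituting T = 30.74 s and GM = 9.203e+20 m³/s²:
a = (9.203e+20 · (30.74)² / (4π²))^(1/3) m
a ≈ 2.803e+07 m = 28.03 Mm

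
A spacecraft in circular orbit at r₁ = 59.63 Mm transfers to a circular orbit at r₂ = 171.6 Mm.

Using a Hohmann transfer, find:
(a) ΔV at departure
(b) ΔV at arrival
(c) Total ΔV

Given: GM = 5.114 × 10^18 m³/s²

Convert to SI: r₁ = 59.63 Mm = 5.963e+07 m; r₂ = 171.6 Mm = 1.716e+08 m.
Transfer semi-major axis: a_t = (r₁ + r₂)/2 = (5.963e+07 + 1.716e+08)/2 = 1.15615e+08 m.
Circular speeds: v₁ = √(GM/r₁) = 292852 m/s, v₂ = √(GM/r₂) = 172632 m/s.
Transfer speeds (vis-viva v² = GM(2/r − 1/a_t)): v₁ᵗ = 356779 m/s, v₂ᵗ = 123979 m/s.
(a) ΔV₁ = |v₁ᵗ − v₁| ≈ 6.393e+04 m/s = 63.93 km/s.
(b) ΔV₂ = |v₂ − v₂ᵗ| ≈ 4.865e+04 m/s = 48.65 km/s.
(c) ΔV_total = ΔV₁ + ΔV₂ ≈ 1.126e+05 m/s = 112.6 km/s.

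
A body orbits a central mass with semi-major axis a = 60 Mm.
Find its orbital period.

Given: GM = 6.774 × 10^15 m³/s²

Convert to SI: a = 60 Mm = 6e+07 m.
Kepler's third law: T = 2π √(a³ / GM).
Substituting a = 6e+07 m and GM = 6.774e+15 m³/s²:
T = 2π √((6e+07)³ / 6.774e+15) s
T ≈ 3.548e+04 s = 9.856 hours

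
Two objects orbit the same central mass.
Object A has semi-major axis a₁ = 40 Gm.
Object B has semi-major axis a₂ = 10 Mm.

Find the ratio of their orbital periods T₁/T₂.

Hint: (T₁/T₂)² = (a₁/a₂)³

Convert to SI: a₁ = 40 Gm = 4e+10 m; a₂ = 10 Mm = 1e+07 m.
From Kepler's third law, (T₁/T₂)² = (a₁/a₂)³, so T₁/T₂ = (a₁/a₂)^(3/2).
a₁/a₂ = 4e+10 / 1e+07 = 4000.
T₁/T₂ = (4000)^(3/2) ≈ 2.53e+05.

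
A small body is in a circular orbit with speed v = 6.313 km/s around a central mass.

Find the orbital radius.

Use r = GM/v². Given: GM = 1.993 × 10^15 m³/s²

Convert to SI: v = 6.313 km/s = 6313 m/s.
For a circular orbit, v² = GM / r, so r = GM / v².
r = 1.993e+15 / (6313)² m ≈ 5.001e+07 m = 50.01 Mm.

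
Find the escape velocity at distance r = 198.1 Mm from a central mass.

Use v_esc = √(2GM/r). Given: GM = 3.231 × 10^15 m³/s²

Convert to SI: r = 198.1 Mm = 1.981e+08 m.
Escape velocity comes from setting total energy to zero: ½v² − GM/r = 0 ⇒ v_esc = √(2GM / r).
v_esc = √(2 · 3.231e+15 / 1.981e+08) m/s ≈ 5711 m/s = 5.711 km/s.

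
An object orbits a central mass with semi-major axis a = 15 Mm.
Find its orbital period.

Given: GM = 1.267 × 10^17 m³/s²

Convert to SI: a = 15 Mm = 1.5e+07 m.
Kepler's third law: T = 2π √(a³ / GM).
Substituting a = 1.5e+07 m and GM = 1.267e+17 m³/s²:
T = 2π √((1.5e+07)³ / 1.267e+17) s
T ≈ 1025 s = 17.09 minutes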